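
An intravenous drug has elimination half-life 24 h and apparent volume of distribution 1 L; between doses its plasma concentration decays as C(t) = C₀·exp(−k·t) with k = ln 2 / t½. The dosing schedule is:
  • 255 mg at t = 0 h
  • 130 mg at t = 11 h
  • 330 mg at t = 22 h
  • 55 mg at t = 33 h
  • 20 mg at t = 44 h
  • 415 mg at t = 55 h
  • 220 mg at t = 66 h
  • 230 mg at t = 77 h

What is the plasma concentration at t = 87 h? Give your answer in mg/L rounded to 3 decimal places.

559.931 mg/L

k = ln 2 / 24 = 0.02888 per h
Dose 1 (255 mg at t=0 h): 255·exp(−0.02888·87) = 20.668 mg/L
Dose 2 (130 mg at t=11 h): 130·exp(−0.02888·76) = 14.477 mg/L
Dose 3 (330 mg at t=22 h): 330·exp(−0.02888·65) = 50.492 mg/L
Dose 4 (55 mg at t=33 h): 55·exp(−0.02888·54) = 11.562 mg/L
Dose 5 (20 mg at t=44 h): 20·exp(−0.02888·43) = 5.777 mg/L
Dose 6 (415 mg at t=55 h): 415·exp(−0.02888·32) = 164.693 mg/L
Dose 7 (220 mg at t=66 h): 220·exp(−0.02888·21) = 119.956 mg/L
Dose 8 (230 mg at t=77 h): 230·exp(−0.02888·10) = 172.305 mg/L
C(87) = 20.668 + 14.477 + 50.492 + 11.562 + 5.777 + 164.693 + 119.956 + 172.305 = 559.931 mg/L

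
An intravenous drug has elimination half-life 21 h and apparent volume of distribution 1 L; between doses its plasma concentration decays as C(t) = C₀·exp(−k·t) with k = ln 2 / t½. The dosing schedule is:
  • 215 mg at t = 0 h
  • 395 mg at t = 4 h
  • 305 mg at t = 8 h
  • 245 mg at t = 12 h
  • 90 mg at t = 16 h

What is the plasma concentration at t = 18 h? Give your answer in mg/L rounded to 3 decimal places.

k = ln 2 / 21 = 0.03301 per h
Dose 1 (215 mg at t=0 h): 215·exp(−0.03301·18) = 118.690 mg/L
Dose 2 (395 mg at t=4 h): 395·exp(−0.03301·14) = 248.834 mg/L
Dose 3 (305 mg at t=8 h): 305·exp(−0.03301·10) = 219.256 mg/L
Dose 4 (245 mg at t=12 h): 245·exp(−0.03301·6) = 200.982 mg/L
Dose 5 (90 mg at t=16 h): 90·exp(−0.03301·2) = 84.251 mg/L
C(18) = 118.690 + 248.834 + 219.256 + 200.982 + 84.251 = 872.013 mg/L

872.013 mg/L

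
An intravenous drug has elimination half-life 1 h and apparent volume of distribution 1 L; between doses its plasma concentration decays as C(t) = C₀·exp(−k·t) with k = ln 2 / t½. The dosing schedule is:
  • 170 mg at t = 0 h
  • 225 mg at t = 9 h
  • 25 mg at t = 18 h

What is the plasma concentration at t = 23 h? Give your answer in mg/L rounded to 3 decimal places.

k = ln 2 / 1 = 0.69315 per h
Dose 1 (170 mg at t=0 h): 170·exp(−0.69315·23) = 0.000 mg/L
Dose 2 (225 mg at t=9 h): 225·exp(−0.69315·14) = 0.014 mg/L
Dose 3 (25 mg at t=18 h): 25·exp(−0.69315·5) = 0.781 mg/L
C(23) = 0.000 + 0.014 + 0.781 = 0.795 mg/L

0.795 mg/L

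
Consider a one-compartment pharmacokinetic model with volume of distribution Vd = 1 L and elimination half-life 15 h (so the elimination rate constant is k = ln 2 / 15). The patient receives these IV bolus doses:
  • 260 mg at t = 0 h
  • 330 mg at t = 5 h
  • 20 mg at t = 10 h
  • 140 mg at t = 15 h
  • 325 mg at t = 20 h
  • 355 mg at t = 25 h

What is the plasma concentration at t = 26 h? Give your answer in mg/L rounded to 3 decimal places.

882.276 mg/L

k = ln 2 / 15 = 0.04621 per h
Dose 1 (260 mg at t=0 h): 260·exp(−0.04621·26) = 78.197 mg/L
Dose 2 (330 mg at t=5 h): 330·exp(−0.04621·21) = 125.047 mg/L
Dose 3 (20 mg at t=10 h): 20·exp(−0.04621·16) = 9.548 mg/L
Dose 4 (140 mg at t=15 h): 140·exp(−0.04621·11) = 84.212 mg/L
Dose 5 (325 mg at t=20 h): 325·exp(−0.04621·6) = 246.304 mg/L
Dose 6 (355 mg at t=25 h): 355·exp(−0.04621·1) = 338.969 mg/L
C(26) = 78.197 + 125.047 + 9.548 + 84.212 + 246.304 + 338.969 = 882.276 mg/L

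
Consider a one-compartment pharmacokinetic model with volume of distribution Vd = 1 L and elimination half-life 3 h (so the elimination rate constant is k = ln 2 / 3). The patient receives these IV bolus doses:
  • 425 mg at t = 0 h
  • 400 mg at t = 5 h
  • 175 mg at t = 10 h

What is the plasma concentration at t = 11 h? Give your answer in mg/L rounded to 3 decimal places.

k = ln 2 / 3 = 0.23105 per h
Dose 1 (425 mg at t=0 h): 425·exp(−0.23105·11) = 33.467 mg/L
Dose 2 (400 mg at t=5 h): 400·exp(−0.23105·6) = 100.000 mg/L
Dose 3 (175 mg at t=10 h): 175·exp(−0.23105·1) = 138.898 mg/L
C(11) = 33.467 + 100.000 + 138.898 = 272.364 mg/L

272.364 mg/L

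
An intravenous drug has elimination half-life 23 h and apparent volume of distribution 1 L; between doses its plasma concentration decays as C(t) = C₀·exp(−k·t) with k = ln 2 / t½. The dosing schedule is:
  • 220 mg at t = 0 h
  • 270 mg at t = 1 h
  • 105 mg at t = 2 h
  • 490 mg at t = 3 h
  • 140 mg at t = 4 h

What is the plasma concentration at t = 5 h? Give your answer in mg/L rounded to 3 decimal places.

1121.669 mg/L

k = ln 2 / 23 = 0.03014 per h
Dose 1 (220 mg at t=0 h): 220·exp(−0.03014·5) = 189.226 mg/L
Dose 2 (270 mg at t=1 h): 270·exp(−0.03014·4) = 239.337 mg/L
Dose 3 (105 mg at t=2 h): 105·exp(−0.03014·3) = 95.923 mg/L
Dose 4 (490 mg at t=3 h): 490·exp(−0.03014·2) = 461.338 mg/L
Dose 5 (140 mg at t=4 h): 140·exp(−0.03014·1) = 135.844 mg/L
C(5) = 189.226 + 239.337 + 95.923 + 461.338 + 135.844 = 1121.669 mg/L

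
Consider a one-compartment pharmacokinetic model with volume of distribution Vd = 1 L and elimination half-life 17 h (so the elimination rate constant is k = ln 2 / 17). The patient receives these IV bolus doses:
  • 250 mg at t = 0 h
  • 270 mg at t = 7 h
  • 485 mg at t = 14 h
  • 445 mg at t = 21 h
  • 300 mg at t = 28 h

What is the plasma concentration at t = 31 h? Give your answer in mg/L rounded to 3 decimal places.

k = ln 2 / 17 = 0.04077 per h
Dose 1 (250 mg at t=0 h): 250·exp(−0.04077·31) = 70.632 mg/L
Dose 2 (270 mg at t=7 h): 270·exp(−0.04077·24) = 101.480 mg/L
Dose 3 (485 mg at t=14 h): 485·exp(−0.04077·17) = 242.500 mg/L
Dose 4 (445 mg at t=21 h): 445·exp(−0.04077·10) = 295.994 mg/L
Dose 5 (300 mg at t=28 h): 300·exp(−0.04077·3) = 265.460 mg/L
C(31) = 70.632 + 101.480 + 242.500 + 295.994 + 265.460 = 976.066 mg/L

976.066 mg/L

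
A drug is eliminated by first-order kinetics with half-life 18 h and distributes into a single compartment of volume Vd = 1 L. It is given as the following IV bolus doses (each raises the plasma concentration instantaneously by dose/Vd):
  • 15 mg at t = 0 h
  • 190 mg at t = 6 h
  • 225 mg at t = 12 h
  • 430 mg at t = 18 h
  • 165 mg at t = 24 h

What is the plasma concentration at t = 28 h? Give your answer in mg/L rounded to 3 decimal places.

k = ln 2 / 18 = 0.03851 per h
Dose 1 (15 mg at t=0 h): 15·exp(−0.03851·28) = 5.103 mg/L
Dose 2 (190 mg at t=6 h): 190·exp(−0.03851·22) = 81.438 mg/L
Dose 3 (225 mg at t=12 h): 225·exp(−0.03851·16) = 121.507 mg/L
Dose 4 (430 mg at t=18 h): 430·exp(−0.03851·10) = 292.570 mg/L
Dose 5 (165 mg at t=24 h): 165·exp(−0.03851·4) = 141.445 mg/L
C(28) = 5.103 + 81.438 + 121.507 + 292.570 + 141.445 = 642.063 mg/L

642.063 mg/L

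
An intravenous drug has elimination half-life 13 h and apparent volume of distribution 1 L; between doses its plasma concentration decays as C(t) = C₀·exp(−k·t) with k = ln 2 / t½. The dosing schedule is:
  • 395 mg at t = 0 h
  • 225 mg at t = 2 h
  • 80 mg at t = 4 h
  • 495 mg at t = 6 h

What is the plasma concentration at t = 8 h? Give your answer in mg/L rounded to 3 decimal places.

930.802 mg/L

k = ln 2 / 13 = 0.05332 per h
Dose 1 (395 mg at t=0 h): 395·exp(−0.05332·8) = 257.839 mg/L
Dose 2 (225 mg at t=2 h): 225·exp(−0.05332·6) = 163.398 mg/L
Dose 3 (80 mg at t=4 h): 80·exp(−0.05332·4) = 64.635 mg/L
Dose 4 (495 mg at t=6 h): 495·exp(−0.05332·2) = 444.931 mg/L
C(8) = 257.839 + 163.398 + 64.635 + 444.931 = 930.802 mg/L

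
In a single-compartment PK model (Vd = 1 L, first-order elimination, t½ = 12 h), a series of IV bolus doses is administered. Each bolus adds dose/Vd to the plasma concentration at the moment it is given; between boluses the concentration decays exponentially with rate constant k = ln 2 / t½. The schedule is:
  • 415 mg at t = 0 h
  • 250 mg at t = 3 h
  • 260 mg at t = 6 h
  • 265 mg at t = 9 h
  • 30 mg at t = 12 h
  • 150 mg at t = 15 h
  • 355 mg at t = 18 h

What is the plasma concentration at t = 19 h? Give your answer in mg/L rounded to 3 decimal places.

k = ln 2 / 12 = 0.05776 per h
Dose 1 (415 mg at t=0 h): 415·exp(−0.05776·19) = 138.490 mg/L
Dose 2 (250 mg at t=3 h): 250·exp(−0.05776·16) = 99.213 mg/L
Dose 3 (260 mg at t=6 h): 260·exp(−0.05776·13) = 122.704 mg/L
Dose 4 (265 mg at t=9 h): 265·exp(−0.05776·10) = 148.726 mg/L
Dose 5 (30 mg at t=12 h): 30·exp(−0.05776·7) = 20.023 mg/L
Dose 6 (150 mg at t=15 h): 150·exp(−0.05776·4) = 119.055 mg/L
Dose 7 (355 mg at t=18 h): 355·exp(−0.05776·1) = 335.075 mg/L
C(19) = 138.490 + 99.213 + 122.704 + 148.726 + 20.023 + 119.055 + 335.075 = 983.285 mg/L

983.285 mg/L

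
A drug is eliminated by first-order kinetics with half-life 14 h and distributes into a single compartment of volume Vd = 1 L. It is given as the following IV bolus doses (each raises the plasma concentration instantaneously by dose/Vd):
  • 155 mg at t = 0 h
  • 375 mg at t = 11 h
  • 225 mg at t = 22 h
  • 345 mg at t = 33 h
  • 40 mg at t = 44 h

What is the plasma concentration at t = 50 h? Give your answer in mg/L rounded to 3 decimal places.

k = ln 2 / 14 = 0.04951 per h
Dose 1 (155 mg at t=0 h): 155·exp(−0.04951·50) = 13.038 mg/L
Dose 2 (375 mg at t=11 h): 375·exp(−0.04951·39) = 54.381 mg/L
Dose 3 (225 mg at t=22 h): 225·exp(−0.04951·28) = 56.250 mg/L
Dose 4 (345 mg at t=33 h): 345·exp(−0.04951·17) = 148.690 mg/L
Dose 5 (40 mg at t=44 h): 40·exp(−0.04951·6) = 29.720 mg/L
C(50) = 13.038 + 54.381 + 56.250 + 148.690 + 29.720 = 302.080 mg/L

302.080 mg/L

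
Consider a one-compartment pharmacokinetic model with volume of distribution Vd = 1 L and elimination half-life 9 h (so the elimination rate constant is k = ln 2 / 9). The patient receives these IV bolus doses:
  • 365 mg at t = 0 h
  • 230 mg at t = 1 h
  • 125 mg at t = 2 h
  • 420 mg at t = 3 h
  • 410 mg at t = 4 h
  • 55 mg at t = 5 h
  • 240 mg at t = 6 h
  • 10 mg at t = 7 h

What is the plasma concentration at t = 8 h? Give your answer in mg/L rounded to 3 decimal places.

k = ln 2 / 9 = 0.07702 per h
Dose 1 (365 mg at t=0 h): 365·exp(−0.07702·8) = 197.111 mg/L
Dose 2 (230 mg at t=1 h): 230·exp(−0.07702·7) = 134.151 mg/L
Dose 3 (125 mg at t=2 h): 125·exp(−0.07702·6) = 78.745 mg/L
Dose 4 (420 mg at t=3 h): 420·exp(−0.07702·5) = 285.766 mg/L
Dose 5 (410 mg at t=4 h): 410·exp(−0.07702·4) = 301.296 mg/L
Dose 6 (55 mg at t=5 h): 55·exp(−0.07702·3) = 43.654 mg/L
Dose 7 (240 mg at t=6 h): 240·exp(−0.07702·2) = 205.739 mg/L
Dose 8 (10 mg at t=7 h): 10·exp(−0.07702·1) = 9.259 mg/L
C(8) = 197.111 + 134.151 + 78.745 + 285.766 + 301.296 + 43.654 + 205.739 + 9.259 = 1255.719 mg/L

1255.719 mg/L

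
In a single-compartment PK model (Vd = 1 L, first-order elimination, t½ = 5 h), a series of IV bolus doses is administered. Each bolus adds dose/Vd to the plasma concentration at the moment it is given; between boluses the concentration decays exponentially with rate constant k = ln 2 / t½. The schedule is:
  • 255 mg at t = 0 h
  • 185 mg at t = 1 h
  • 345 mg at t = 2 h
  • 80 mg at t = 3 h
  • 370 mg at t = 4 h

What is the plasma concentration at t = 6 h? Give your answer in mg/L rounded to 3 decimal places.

k = ln 2 / 5 = 0.13863 per h
Dose 1 (255 mg at t=0 h): 255·exp(−0.13863·6) = 110.995 mg/L
Dose 2 (185 mg at t=1 h): 185·exp(−0.13863·5) = 92.500 mg/L
Dose 3 (345 mg at t=2 h): 345·exp(−0.13863·4) = 198.150 mg/L
Dose 4 (80 mg at t=3 h): 80·exp(−0.13863·3) = 52.780 mg/L
Dose 5 (370 mg at t=4 h): 370·exp(−0.13863·2) = 280.408 mg/L
C(6) = 110.995 + 92.500 + 198.150 + 52.780 + 280.408 = 734.834 mg/L

734.834 mg/L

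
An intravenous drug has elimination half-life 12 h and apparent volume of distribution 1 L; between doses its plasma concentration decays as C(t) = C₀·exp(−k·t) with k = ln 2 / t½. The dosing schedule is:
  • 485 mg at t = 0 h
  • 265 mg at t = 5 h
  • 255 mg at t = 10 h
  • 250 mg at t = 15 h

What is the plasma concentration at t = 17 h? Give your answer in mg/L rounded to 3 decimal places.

k = ln 2 / 12 = 0.05776 per h
Dose 1 (485 mg at t=0 h): 485·exp(−0.05776·17) = 181.670 mg/L
Dose 2 (265 mg at t=5 h): 265·exp(−0.05776·12) = 132.500 mg/L
Dose 3 (255 mg at t=10 h): 255·exp(−0.05776·7) = 170.192 mg/L
Dose 4 (250 mg at t=15 h): 250·exp(−0.05776·2) = 222.725 mg/L
C(17) = 181.670 + 132.500 + 170.192 + 222.725 = 707.086 mg/L

707.086 mg/L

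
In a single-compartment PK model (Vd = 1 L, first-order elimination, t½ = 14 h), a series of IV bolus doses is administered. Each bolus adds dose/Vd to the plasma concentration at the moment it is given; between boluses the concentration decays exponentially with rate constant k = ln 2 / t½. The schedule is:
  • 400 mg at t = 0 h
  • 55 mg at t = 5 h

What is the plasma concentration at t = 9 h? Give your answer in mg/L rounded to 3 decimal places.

301.296 mg/L

k = ln 2 / 14 = 0.04951 per h
Dose 1 (400 mg at t=0 h): 400·exp(−0.04951·9) = 256.177 mg/L
Dose 2 (55 mg at t=5 h): 55·exp(−0.04951·4) = 45.118 mg/L
C(9) = 256.177 + 45.118 = 301.296 mg/L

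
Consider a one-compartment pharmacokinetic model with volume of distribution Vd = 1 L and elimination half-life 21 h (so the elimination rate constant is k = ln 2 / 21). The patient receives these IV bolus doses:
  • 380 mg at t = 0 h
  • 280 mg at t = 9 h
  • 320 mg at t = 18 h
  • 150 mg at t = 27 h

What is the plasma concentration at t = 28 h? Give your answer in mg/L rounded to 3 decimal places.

k = ln 2 / 21 = 0.03301 per h
Dose 1 (380 mg at t=0 h): 380·exp(−0.03301·28) = 150.803 mg/L
Dose 2 (280 mg at t=9 h): 280·exp(−0.03301·19) = 149.554 mg/L
Dose 3 (320 mg at t=18 h): 320·exp(−0.03301·10) = 230.039 mg/L
Dose 4 (150 mg at t=27 h): 150·exp(−0.03301·1) = 145.130 mg/L
C(28) = 150.803 + 149.554 + 230.039 + 145.130 = 675.526 mg/L

675.526 mg/L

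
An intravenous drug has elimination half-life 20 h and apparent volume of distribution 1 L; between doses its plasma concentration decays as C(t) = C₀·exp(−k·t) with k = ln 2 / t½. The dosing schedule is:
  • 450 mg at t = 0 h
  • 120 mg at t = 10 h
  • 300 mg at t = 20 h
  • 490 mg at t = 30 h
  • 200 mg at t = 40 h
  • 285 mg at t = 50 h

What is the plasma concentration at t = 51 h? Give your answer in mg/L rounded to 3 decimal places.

k = ln 2 / 20 = 0.03466 per h
Dose 1 (450 mg at t=0 h): 450·exp(−0.03466·51) = 76.840 mg/L
Dose 2 (120 mg at t=10 h): 120·exp(−0.03466·41) = 28.978 mg/L
Dose 3 (300 mg at t=20 h): 300·exp(−0.03466·31) = 102.453 mg/L
Dose 4 (490 mg at t=30 h): 490·exp(−0.03466·21) = 236.654 mg/L
Dose 5 (200 mg at t=40 h): 200·exp(−0.03466·11) = 136.604 mg/L
Dose 6 (285 mg at t=50 h): 285·exp(−0.03466·1) = 275.292 mg/L
C(51) = 76.840 + 28.978 + 102.453 + 236.654 + 136.604 + 275.292 = 856.821 mg/L

856.821 mg/L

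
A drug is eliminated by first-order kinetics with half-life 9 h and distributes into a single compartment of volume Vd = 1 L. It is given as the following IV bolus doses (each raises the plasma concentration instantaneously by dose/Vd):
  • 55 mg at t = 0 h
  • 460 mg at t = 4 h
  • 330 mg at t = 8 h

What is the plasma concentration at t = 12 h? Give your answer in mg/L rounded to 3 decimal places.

512.747 mg/L

k = ln 2 / 9 = 0.07702 per h
Dose 1 (55 mg at t=0 h): 55·exp(−0.07702·12) = 21.827 mg/L
Dose 2 (460 mg at t=4 h): 460·exp(−0.07702·8) = 248.414 mg/L
Dose 3 (330 mg at t=8 h): 330·exp(−0.07702·4) = 242.506 mg/L
C(12) = 21.827 + 248.414 + 242.506 = 512.747 mg/L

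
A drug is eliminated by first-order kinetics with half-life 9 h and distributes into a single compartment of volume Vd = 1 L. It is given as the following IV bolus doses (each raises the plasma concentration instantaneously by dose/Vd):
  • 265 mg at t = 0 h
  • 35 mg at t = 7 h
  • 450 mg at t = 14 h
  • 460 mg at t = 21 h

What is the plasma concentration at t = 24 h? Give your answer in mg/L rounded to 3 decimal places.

k = ln 2 / 9 = 0.07702 per h
Dose 1 (265 mg at t=0 h): 265·exp(−0.07702·24) = 41.735 mg/L
Dose 2 (35 mg at t=7 h): 35·exp(−0.07702·17) = 9.451 mg/L
Dose 3 (450 mg at t=14 h): 450·exp(−0.07702·10) = 208.322 mg/L
Dose 4 (460 mg at t=21 h): 460·exp(−0.07702·3) = 365.102 mg/L
C(24) = 41.735 + 9.451 + 208.322 + 365.102 = 624.609 mg/L

624.609 mg/L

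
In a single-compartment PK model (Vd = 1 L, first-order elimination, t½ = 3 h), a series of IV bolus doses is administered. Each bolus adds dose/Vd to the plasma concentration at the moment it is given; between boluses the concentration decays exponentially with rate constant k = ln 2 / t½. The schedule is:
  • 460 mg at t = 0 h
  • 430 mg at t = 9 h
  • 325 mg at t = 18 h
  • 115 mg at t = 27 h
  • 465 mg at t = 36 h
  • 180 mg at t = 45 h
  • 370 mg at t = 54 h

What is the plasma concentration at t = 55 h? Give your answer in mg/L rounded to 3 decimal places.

317.547 mg/L

k = ln 2 / 3 = 0.23105 per h
Dose 1 (460 mg at t=0 h): 460·exp(−0.23105·55) = 0.001 mg/L
Dose 2 (430 mg at t=9 h): 430·exp(−0.23105·46) = 0.010 mg/L
Dose 3 (325 mg at t=18 h): 325·exp(−0.23105·37) = 0.063 mg/L
Dose 4 (115 mg at t=27 h): 115·exp(−0.23105·28) = 0.178 mg/L
Dose 5 (465 mg at t=36 h): 465·exp(−0.23105·19) = 5.767 mg/L
Dose 6 (180 mg at t=45 h): 180·exp(−0.23105·10) = 17.858 mg/L
Dose 7 (370 mg at t=54 h): 370·exp(−0.23105·1) = 293.669 mg/L
C(55) = 0.001 + 0.010 + 0.063 + 0.178 + 5.767 + 17.858 + 293.669 = 317.547 mg/L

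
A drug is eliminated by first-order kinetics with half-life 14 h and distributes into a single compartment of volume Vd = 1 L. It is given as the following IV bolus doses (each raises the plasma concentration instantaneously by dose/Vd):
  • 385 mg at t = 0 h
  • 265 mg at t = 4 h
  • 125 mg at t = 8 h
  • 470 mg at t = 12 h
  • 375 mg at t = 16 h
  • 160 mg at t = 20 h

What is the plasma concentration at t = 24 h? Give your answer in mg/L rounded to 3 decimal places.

k = ln 2 / 14 = 0.04951 per h
Dose 1 (385 mg at t=0 h): 385·exp(−0.04951·24) = 117.330 mg/L
Dose 2 (265 mg at t=4 h): 265·exp(−0.04951·20) = 98.447 mg/L
Dose 3 (125 mg at t=8 h): 125·exp(−0.04951·16) = 56.608 mg/L
Dose 4 (470 mg at t=12 h): 470·exp(−0.04951·12) = 259.461 mg/L
Dose 5 (375 mg at t=16 h): 375·exp(−0.04951·8) = 252.356 mg/L
Dose 6 (160 mg at t=20 h): 160·exp(−0.04951·4) = 131.254 mg/L
C(24) = 117.330 + 98.447 + 56.608 + 259.461 + 252.356 + 131.254 = 915.456 mg/L

915.456 mg/L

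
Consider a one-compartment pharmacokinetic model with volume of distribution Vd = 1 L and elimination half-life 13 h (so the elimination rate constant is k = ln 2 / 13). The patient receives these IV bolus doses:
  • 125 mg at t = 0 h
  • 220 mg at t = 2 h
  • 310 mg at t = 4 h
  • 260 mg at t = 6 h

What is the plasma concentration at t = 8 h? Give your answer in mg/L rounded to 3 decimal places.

725.522 mg/L

k = ln 2 / 13 = 0.05332 per h
Dose 1 (125 mg at t=0 h): 125·exp(−0.05332·8) = 81.594 mg/L
Dose 2 (220 mg at t=2 h): 220·exp(−0.05332·6) = 159.767 mg/L
Dose 3 (310 mg at t=4 h): 310·exp(−0.05332·4) = 250.459 mg/L
Dose 4 (260 mg at t=6 h): 260·exp(−0.05332·2) = 233.701 mg/L
C(8) = 81.594 + 159.767 + 250.459 + 233.701 = 725.522 mg/L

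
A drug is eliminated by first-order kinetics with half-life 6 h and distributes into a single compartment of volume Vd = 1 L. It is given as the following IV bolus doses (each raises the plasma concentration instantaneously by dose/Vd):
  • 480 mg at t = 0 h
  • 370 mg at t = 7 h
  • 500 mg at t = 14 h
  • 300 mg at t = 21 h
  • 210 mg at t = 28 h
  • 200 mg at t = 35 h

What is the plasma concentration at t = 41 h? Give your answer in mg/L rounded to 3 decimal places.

210.126 mg/L

k = ln 2 / 6 = 0.11552 per h
Dose 1 (480 mg at t=0 h): 480·exp(−0.11552·41) = 4.209 mg/L
Dose 2 (370 mg at t=7 h): 370·exp(−0.11552·34) = 7.284 mg/L
Dose 3 (500 mg at t=14 h): 500·exp(−0.11552·27) = 22.097 mg/L
Dose 4 (300 mg at t=21 h): 300·exp(−0.11552·20) = 29.764 mg/L
Dose 5 (210 mg at t=28 h): 210·exp(−0.11552·13) = 46.772 mg/L
Dose 6 (200 mg at t=35 h): 200·exp(−0.11552·6) = 100.000 mg/L
C(41) = 4.209 + 7.284 + 22.097 + 29.764 + 46.772 + 100.000 = 210.126 mg/L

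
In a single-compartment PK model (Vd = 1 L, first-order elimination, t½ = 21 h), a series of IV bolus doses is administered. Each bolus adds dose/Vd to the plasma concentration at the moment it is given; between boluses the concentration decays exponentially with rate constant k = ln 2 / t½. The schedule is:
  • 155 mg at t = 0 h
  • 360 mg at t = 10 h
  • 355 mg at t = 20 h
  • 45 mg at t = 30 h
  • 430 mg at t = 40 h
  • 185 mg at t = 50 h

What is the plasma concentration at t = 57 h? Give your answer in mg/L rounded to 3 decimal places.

k = ln 2 / 21 = 0.03301 per h
Dose 1 (155 mg at t=0 h): 155·exp(−0.03301·57) = 23.618 mg/L
Dose 2 (360 mg at t=10 h): 360·exp(−0.03301·47) = 76.308 mg/L
Dose 3 (355 mg at t=20 h): 355·exp(−0.03301·37) = 104.675 mg/L
Dose 4 (45 mg at t=30 h): 45·exp(−0.03301·27) = 18.458 mg/L
Dose 5 (430 mg at t=40 h): 430·exp(−0.03301·17) = 245.345 mg/L
Dose 6 (185 mg at t=50 h): 185·exp(−0.03301·7) = 146.835 mg/L
C(57) = 23.618 + 76.308 + 104.675 + 18.458 + 245.345 + 146.835 = 615.238 mg/L

615.238 mg/L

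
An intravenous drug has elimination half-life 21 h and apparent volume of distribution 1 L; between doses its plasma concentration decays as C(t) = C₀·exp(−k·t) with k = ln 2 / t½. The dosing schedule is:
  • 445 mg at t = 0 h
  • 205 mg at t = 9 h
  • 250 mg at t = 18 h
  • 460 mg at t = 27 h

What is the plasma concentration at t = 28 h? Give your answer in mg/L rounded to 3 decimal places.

k = ln 2 / 21 = 0.03301 per h
Dose 1 (445 mg at t=0 h): 445·exp(−0.03301·28) = 176.598 mg/L
Dose 2 (205 mg at t=9 h): 205·exp(−0.03301·19) = 109.495 mg/L
Dose 3 (250 mg at t=18 h): 250·exp(−0.03301·10) = 179.718 mg/L
Dose 4 (460 mg at t=27 h): 460·exp(−0.03301·1) = 445.065 mg/L
C(28) = 176.598 + 109.495 + 179.718 + 445.065 = 910.876 mg/L

910.876 mg/L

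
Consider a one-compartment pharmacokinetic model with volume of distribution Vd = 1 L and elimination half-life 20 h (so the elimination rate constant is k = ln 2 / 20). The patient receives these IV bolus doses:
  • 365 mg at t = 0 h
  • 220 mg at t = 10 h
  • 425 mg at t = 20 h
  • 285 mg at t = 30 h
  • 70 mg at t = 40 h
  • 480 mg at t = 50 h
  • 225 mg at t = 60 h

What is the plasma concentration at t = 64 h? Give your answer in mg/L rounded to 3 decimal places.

k = ln 2 / 20 = 0.03466 per h
Dose 1 (365 mg at t=0 h): 365·exp(−0.03466·64) = 39.719 mg/L
Dose 2 (220 mg at t=10 h): 220·exp(−0.03466·54) = 33.856 mg/L
Dose 3 (425 mg at t=20 h): 425·exp(−0.03466·44) = 92.496 mg/L
Dose 4 (285 mg at t=30 h): 285·exp(−0.03466·34) = 87.719 mg/L
Dose 5 (70 mg at t=40 h): 70·exp(−0.03466·24) = 30.469 mg/L
Dose 6 (480 mg at t=50 h): 480·exp(−0.03466·14) = 295.475 mg/L
Dose 7 (225 mg at t=60 h): 225·exp(−0.03466·4) = 195.874 mg/L
C(64) = 39.719 + 33.856 + 92.496 + 87.719 + 30.469 + 295.475 + 195.874 = 775.608 mg/L

775.608 mg/L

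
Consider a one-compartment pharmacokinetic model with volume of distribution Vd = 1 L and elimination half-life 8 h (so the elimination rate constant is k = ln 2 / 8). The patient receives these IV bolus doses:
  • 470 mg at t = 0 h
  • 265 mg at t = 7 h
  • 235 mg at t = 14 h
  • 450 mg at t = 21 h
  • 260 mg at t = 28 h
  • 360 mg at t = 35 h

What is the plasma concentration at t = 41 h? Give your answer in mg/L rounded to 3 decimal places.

427.948 mg/L

k = ln 2 / 8 = 0.08664 per h
Dose 1 (470 mg at t=0 h): 470·exp(−0.08664·41) = 13.468 mg/L
Dose 2 (265 mg at t=7 h): 265·exp(−0.08664·34) = 13.927 mg/L
Dose 3 (235 mg at t=14 h): 235·exp(−0.08664·27) = 22.651 mg/L
Dose 4 (450 mg at t=21 h): 450·exp(−0.08664·20) = 79.550 mg/L
Dose 5 (260 mg at t=28 h): 260·exp(−0.08664·13) = 84.295 mg/L
Dose 6 (360 mg at t=35 h): 360·exp(−0.08664·6) = 214.057 mg/L
C(41) = 13.468 + 13.927 + 22.651 + 79.550 + 84.295 + 214.057 = 427.948 mg/L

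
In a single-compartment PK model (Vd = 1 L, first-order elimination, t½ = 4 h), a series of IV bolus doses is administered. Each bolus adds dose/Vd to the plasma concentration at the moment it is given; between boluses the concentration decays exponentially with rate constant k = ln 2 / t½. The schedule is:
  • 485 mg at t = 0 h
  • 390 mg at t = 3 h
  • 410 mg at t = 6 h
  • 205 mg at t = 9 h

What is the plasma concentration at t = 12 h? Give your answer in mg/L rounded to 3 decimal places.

409.463 mg/L

k = ln 2 / 4 = 0.17329 per h
Dose 1 (485 mg at t=0 h): 485·exp(−0.17329·12) = 60.625 mg/L
Dose 2 (390 mg at t=3 h): 390·exp(−0.17329·9) = 81.987 mg/L
Dose 3 (410 mg at t=6 h): 410·exp(−0.17329·6) = 144.957 mg/L
Dose 4 (205 mg at t=9 h): 205·exp(−0.17329·3) = 121.894 mg/L
C(12) = 60.625 + 81.987 + 144.957 + 121.894 = 409.463 mg/L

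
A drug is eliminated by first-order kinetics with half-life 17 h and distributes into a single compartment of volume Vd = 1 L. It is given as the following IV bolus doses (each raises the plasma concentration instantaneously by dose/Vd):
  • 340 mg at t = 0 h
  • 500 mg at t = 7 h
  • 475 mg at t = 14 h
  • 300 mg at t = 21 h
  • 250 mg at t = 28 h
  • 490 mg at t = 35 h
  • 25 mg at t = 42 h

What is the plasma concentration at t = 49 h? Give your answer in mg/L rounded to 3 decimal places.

k = ln 2 / 17 = 0.04077 per h
Dose 1 (340 mg at t=0 h): 340·exp(−0.04077·49) = 46.111 mg/L
Dose 2 (500 mg at t=7 h): 500·exp(−0.04077·42) = 90.209 mg/L
Dose 3 (475 mg at t=14 h): 475·exp(−0.04077·35) = 114.006 mg/L
Dose 4 (300 mg at t=21 h): 300·exp(−0.04077·28) = 95.787 mg/L
Dose 5 (250 mg at t=28 h): 250·exp(−0.04077·21) = 106.189 mg/L
Dose 6 (490 mg at t=35 h): 490·exp(−0.04077·14) = 276.878 mg/L
Dose 7 (25 mg at t=42 h): 25·exp(−0.04077·7) = 18.793 mg/L
C(49) = 46.111 + 90.209 + 114.006 + 95.787 + 106.189 + 276.878 + 18.793 = 747.972 mg/L

747.972 mg/L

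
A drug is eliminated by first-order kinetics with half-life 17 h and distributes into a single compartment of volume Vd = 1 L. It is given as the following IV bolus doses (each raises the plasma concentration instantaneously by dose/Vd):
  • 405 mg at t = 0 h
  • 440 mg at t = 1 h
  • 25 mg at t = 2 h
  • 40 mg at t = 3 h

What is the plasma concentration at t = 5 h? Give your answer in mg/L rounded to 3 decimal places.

763.081 mg/L

k = ln 2 / 17 = 0.04077 per h
Dose 1 (405 mg at t=0 h): 405·exp(−0.04077·5) = 330.306 mg/L
Dose 2 (440 mg at t=1 h): 440·exp(−0.04077·4) = 373.785 mg/L
Dose 3 (25 mg at t=2 h): 25·exp(−0.04077·3) = 22.122 mg/L
Dose 4 (40 mg at t=3 h): 40·exp(−0.04077·2) = 36.868 mg/L
C(5) = 330.306 + 373.785 + 22.122 + 36.868 = 763.081 mg/L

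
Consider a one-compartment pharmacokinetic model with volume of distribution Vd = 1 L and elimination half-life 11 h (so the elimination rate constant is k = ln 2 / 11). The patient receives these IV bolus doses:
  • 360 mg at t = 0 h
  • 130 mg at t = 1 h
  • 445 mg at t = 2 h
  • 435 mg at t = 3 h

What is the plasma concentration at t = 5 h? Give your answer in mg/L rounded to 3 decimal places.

k = ln 2 / 11 = 0.06301 per h
Dose 1 (360 mg at t=0 h): 360·exp(−0.06301·5) = 262.706 mg/L
Dose 2 (130 mg at t=1 h): 130·exp(−0.06301·4) = 101.036 mg/L
Dose 3 (445 mg at t=2 h): 445·exp(−0.06301·3) = 368.350 mg/L
Dose 4 (435 mg at t=3 h): 435·exp(−0.06301·2) = 383.492 mg/L
C(5) = 262.706 + 101.036 + 368.350 + 383.492 = 1115.585 mg/L

1115.585 mg/L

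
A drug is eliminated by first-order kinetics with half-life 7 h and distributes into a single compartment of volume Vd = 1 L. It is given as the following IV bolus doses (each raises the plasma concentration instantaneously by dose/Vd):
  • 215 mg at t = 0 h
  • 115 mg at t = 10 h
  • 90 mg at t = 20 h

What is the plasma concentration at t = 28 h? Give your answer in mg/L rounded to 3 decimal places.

73.542 mg/L

k = ln 2 / 7 = 0.09902 per h
Dose 1 (215 mg at t=0 h): 215·exp(−0.09902·28) = 13.438 mg/L
Dose 2 (115 mg at t=10 h): 115·exp(−0.09902·18) = 19.347 mg/L
Dose 3 (90 mg at t=20 h): 90·exp(−0.09902·8) = 40.758 mg/L
C(28) = 13.438 + 19.347 + 40.758 = 73.542 mg/L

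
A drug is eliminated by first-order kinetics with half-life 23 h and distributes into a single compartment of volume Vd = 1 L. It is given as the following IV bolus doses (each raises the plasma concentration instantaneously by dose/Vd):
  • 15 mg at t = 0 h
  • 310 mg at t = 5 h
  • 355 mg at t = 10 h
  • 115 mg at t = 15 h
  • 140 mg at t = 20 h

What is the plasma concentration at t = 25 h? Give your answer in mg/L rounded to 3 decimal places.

608.116 mg/L

k = ln 2 / 23 = 0.03014 per h
Dose 1 (15 mg at t=0 h): 15·exp(−0.03014·25) = 7.061 mg/L
Dose 2 (310 mg at t=5 h): 310·exp(−0.03014·20) = 169.667 mg/L
Dose 3 (355 mg at t=10 h): 355·exp(−0.03014·15) = 225.894 mg/L
Dose 4 (115 mg at t=15 h): 115·exp(−0.03014·10) = 85.078 mg/L
Dose 5 (140 mg at t=20 h): 140·exp(−0.03014·5) = 120.417 mg/L
C(25) = 7.061 + 169.667 + 225.894 + 85.078 + 120.417 = 608.116 mg/L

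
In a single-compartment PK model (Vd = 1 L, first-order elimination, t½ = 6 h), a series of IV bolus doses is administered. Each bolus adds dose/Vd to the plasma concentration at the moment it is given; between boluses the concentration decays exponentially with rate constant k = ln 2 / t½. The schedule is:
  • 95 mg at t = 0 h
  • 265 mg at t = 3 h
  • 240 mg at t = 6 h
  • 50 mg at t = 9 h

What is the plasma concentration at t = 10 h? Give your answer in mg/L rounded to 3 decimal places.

343.703 mg/L

k = ln 2 / 6 = 0.11552 per h
Dose 1 (95 mg at t=0 h): 95·exp(−0.11552·10) = 29.923 mg/L
Dose 2 (265 mg at t=3 h): 265·exp(−0.11552·7) = 118.044 mg/L
Dose 3 (240 mg at t=6 h): 240·exp(−0.11552·4) = 151.191 mg/L
Dose 4 (50 mg at t=9 h): 50·exp(−0.11552·1) = 44.545 mg/L
C(10) = 29.923 + 118.044 + 151.191 + 44.545 = 343.703 mg/L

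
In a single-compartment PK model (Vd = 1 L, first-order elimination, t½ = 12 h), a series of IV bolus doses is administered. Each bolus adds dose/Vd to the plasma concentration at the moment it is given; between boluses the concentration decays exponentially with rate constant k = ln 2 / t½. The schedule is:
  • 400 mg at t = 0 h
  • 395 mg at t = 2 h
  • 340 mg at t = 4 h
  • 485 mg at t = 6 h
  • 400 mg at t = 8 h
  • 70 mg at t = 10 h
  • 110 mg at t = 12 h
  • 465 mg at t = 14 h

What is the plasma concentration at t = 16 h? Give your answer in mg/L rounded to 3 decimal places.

k = ln 2 / 12 = 0.05776 per h
Dose 1 (400 mg at t=0 h): 400·exp(−0.05776·16) = 158.740 mg/L
Dose 2 (395 mg at t=2 h): 395·exp(−0.05776·14) = 175.952 mg/L
Dose 3 (340 mg at t=4 h): 340·exp(−0.05776·12) = 170.000 mg/L
Dose 4 (485 mg at t=6 h): 485·exp(−0.05776·10) = 272.197 mg/L
Dose 5 (400 mg at t=8 h): 400·exp(−0.05776·8) = 251.984 mg/L
Dose 6 (70 mg at t=10 h): 70·exp(−0.05776·6) = 49.497 mg/L
Dose 7 (110 mg at t=12 h): 110·exp(−0.05776·4) = 87.307 mg/L
Dose 8 (465 mg at t=14 h): 465·exp(−0.05776·2) = 414.268 mg/L
C(16) = 158.740 + 175.952 + 170.000 + 272.197 + 251.984 + 49.497 + 87.307 + 414.268 = 1579.946 mg/L

1579.946 mg/L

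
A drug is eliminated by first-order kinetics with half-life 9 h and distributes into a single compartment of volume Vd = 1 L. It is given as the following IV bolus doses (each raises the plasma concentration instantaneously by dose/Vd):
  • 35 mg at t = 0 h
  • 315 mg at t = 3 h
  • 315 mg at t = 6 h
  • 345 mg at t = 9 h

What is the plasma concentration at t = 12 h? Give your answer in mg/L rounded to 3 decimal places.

k = ln 2 / 9 = 0.07702 per h
Dose 1 (35 mg at t=0 h): 35·exp(−0.07702·12) = 13.890 mg/L
Dose 2 (315 mg at t=3 h): 315·exp(−0.07702·9) = 157.500 mg/L
Dose 3 (315 mg at t=6 h): 315·exp(−0.07702·6) = 198.438 mg/L
Dose 4 (345 mg at t=9 h): 345·exp(−0.07702·3) = 273.827 mg/L
C(12) = 13.890 + 157.500 + 198.438 + 273.827 = 643.654 mg/L

643.654 mg/L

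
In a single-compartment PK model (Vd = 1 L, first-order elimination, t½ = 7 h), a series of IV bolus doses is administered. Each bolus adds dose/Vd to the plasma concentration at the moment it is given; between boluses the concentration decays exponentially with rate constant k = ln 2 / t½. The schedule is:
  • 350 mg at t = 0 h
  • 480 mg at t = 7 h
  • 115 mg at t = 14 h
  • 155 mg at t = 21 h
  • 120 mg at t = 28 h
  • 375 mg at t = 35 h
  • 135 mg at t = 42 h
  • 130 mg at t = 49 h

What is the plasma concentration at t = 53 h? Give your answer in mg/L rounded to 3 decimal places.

221.916 mg/L

k = ln 2 / 7 = 0.09902 per h
Dose 1 (350 mg at t=0 h): 350·exp(−0.09902·53) = 1.840 mg/L
Dose 2 (480 mg at t=7 h): 480·exp(−0.09902·46) = 5.047 mg/L
Dose 3 (115 mg at t=14 h): 115·exp(−0.09902·39) = 2.418 mg/L
Dose 4 (155 mg at t=21 h): 155·exp(−0.09902·32) = 6.519 mg/L
Dose 5 (120 mg at t=28 h): 120·exp(−0.09902·25) = 10.094 mg/L
Dose 6 (375 mg at t=35 h): 375·exp(−0.09902·18) = 63.089 mg/L
Dose 7 (135 mg at t=42 h): 135·exp(−0.09902·11) = 45.424 mg/L
Dose 8 (130 mg at t=49 h): 130·exp(−0.09902·4) = 87.484 mg/L
C(53) = 1.840 + 5.047 + 2.418 + 6.519 + 10.094 + 63.089 + 45.424 + 87.484 = 221.916 mg/L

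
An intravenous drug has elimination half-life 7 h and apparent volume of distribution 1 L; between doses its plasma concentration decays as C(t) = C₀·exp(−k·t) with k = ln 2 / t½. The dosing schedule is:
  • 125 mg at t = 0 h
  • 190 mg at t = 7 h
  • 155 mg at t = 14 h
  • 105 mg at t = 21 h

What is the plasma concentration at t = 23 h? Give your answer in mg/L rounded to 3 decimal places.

201.495 mg/L

k = ln 2 / 7 = 0.09902 per h
Dose 1 (125 mg at t=0 h): 125·exp(−0.09902·23) = 12.818 mg/L
Dose 2 (190 mg at t=7 h): 190·exp(−0.09902·16) = 38.966 mg/L
Dose 3 (155 mg at t=14 h): 155·exp(−0.09902·9) = 63.576 mg/L
Dose 4 (105 mg at t=21 h): 105·exp(−0.09902·2) = 86.135 mg/L
C(23) = 12.818 + 38.966 + 63.576 + 86.135 = 201.495 mg/L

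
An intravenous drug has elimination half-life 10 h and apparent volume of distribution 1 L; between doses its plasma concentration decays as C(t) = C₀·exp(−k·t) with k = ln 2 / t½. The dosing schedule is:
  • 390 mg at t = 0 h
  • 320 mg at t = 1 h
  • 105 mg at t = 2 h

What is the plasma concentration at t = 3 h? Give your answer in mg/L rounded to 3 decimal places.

k = ln 2 / 10 = 0.06931 per h
Dose 1 (390 mg at t=0 h): 390·exp(−0.06931·3) = 316.778 mg/L
Dose 2 (320 mg at t=1 h): 320·exp(−0.06931·2) = 278.576 mg/L
Dose 3 (105 mg at t=2 h): 105·exp(−0.06931·1) = 97.968 mg/L
C(3) = 316.778 + 278.576 + 97.968 = 693.323 mg/L

693.323 mg/L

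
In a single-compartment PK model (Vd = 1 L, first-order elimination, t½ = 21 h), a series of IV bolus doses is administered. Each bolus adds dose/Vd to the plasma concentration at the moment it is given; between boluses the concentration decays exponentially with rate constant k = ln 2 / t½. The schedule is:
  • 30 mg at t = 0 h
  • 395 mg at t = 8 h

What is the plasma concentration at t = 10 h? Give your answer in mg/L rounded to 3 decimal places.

k = ln 2 / 21 = 0.03301 per h
Dose 1 (30 mg at t=0 h): 30·exp(−0.03301·10) = 21.566 mg/L
Dose 2 (395 mg at t=8 h): 395·exp(−0.03301·2) = 369.767 mg/L
C(10) = 21.566 + 369.767 = 391.333 mg/L

391.333 mg/L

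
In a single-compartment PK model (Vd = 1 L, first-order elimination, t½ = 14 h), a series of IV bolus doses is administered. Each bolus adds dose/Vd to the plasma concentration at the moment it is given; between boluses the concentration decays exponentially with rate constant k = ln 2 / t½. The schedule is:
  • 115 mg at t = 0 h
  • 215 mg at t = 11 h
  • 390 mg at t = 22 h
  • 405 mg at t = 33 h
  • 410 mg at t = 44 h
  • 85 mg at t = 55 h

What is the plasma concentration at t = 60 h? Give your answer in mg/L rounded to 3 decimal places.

442.749 mg/L

k = ln 2 / 14 = 0.04951 per h
Dose 1 (115 mg at t=0 h): 115·exp(−0.04951·60) = 5.896 mg/L
Dose 2 (215 mg at t=11 h): 215·exp(−0.04951·49) = 19.003 mg/L
Dose 3 (390 mg at t=22 h): 390·exp(−0.04951·38) = 59.427 mg/L
Dose 4 (405 mg at t=33 h): 405·exp(−0.04951·27) = 106.389 mg/L
Dose 5 (410 mg at t=44 h): 410·exp(−0.04951·16) = 185.673 mg/L
Dose 6 (85 mg at t=55 h): 85·exp(−0.04951·5) = 66.360 mg/L
C(60) = 5.896 + 19.003 + 59.427 + 106.389 + 185.673 + 66.360 = 442.749 mg/L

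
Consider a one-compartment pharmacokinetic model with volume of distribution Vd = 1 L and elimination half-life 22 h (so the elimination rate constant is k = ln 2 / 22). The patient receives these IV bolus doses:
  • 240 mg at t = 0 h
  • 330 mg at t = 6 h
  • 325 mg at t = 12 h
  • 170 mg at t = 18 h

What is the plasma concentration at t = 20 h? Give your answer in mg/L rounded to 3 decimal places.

k = ln 2 / 22 = 0.03151 per h
Dose 1 (240 mg at t=0 h): 240·exp(−0.03151·20) = 127.805 mg/L
Dose 2 (330 mg at t=6 h): 330·exp(−0.03151·14) = 212.300 mg/L
Dose 3 (325 mg at t=12 h): 325·exp(−0.03151·8) = 252.591 mg/L
Dose 4 (170 mg at t=18 h): 170·exp(−0.03151·2) = 159.618 mg/L
C(20) = 127.805 + 212.300 + 252.591 + 159.618 = 752.314 mg/L

752.314 mg/L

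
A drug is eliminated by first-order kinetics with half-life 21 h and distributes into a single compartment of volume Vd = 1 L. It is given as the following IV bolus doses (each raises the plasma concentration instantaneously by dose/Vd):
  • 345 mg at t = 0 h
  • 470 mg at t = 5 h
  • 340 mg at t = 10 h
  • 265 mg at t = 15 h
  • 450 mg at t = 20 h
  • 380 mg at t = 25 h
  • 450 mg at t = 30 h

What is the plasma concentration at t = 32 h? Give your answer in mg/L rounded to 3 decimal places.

1654.126 mg/L

k = ln 2 / 21 = 0.03301 per h
Dose 1 (345 mg at t=0 h): 345·exp(−0.03301·32) = 119.979 mg/L
Dose 2 (470 mg at t=5 h): 470·exp(−0.03301·27) = 192.779 mg/L
Dose 3 (340 mg at t=10 h): 340·exp(−0.03301·22) = 164.480 mg/L
Dose 4 (265 mg at t=15 h): 265·exp(−0.03301·17) = 151.201 mg/L
Dose 5 (450 mg at t=20 h): 450·exp(−0.03301·12) = 302.828 mg/L
Dose 6 (380 mg at t=25 h): 380·exp(−0.03301·7) = 301.606 mg/L
Dose 7 (450 mg at t=30 h): 450·exp(−0.03301·2) = 421.253 mg/L
C(32) = 119.979 + 192.779 + 164.480 + 151.201 + 302.828 + 301.606 + 421.253 = 1654.126 mg/L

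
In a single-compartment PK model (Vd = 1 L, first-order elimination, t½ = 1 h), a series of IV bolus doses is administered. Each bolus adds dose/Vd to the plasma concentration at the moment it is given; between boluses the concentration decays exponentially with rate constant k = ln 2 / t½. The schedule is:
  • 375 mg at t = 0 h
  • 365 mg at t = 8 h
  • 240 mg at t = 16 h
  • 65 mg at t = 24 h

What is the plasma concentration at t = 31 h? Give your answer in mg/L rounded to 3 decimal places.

0.515 mg/L

k = ln 2 / 1 = 0.69315 per h
Dose 1 (375 mg at t=0 h): 375·exp(−0.69315·31) = 0.000 mg/L
Dose 2 (365 mg at t=8 h): 365·exp(−0.69315·23) = 0.000 mg/L
Dose 3 (240 mg at t=16 h): 240·exp(−0.69315·15) = 0.007 mg/L
Dose 4 (65 mg at t=24 h): 65·exp(−0.69315·7) = 0.508 mg/L
C(31) = 0.000 + 0.000 + 0.007 + 0.508 = 0.515 mg/L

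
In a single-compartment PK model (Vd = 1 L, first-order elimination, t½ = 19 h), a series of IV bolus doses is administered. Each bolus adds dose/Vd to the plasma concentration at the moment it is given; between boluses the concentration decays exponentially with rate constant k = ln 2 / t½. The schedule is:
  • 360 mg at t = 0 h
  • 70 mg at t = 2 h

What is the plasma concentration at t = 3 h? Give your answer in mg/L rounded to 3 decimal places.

k = ln 2 / 19 = 0.03648 per h
Dose 1 (360 mg at t=0 h): 360·exp(−0.03648·3) = 322.680 mg/L
Dose 2 (70 mg at t=2 h): 70·exp(−0.03648·1) = 67.492 mg/L
C(3) = 322.680 + 67.492 = 390.172 mg/L

390.172 mg/L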